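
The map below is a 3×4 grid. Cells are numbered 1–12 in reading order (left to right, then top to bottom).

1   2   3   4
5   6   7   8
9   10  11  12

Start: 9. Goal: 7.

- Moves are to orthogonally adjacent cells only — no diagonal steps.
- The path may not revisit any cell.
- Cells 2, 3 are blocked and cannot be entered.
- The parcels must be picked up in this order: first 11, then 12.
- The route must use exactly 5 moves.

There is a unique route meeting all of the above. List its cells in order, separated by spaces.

The waypoints must appear in the order 11, 12, with no cell reused.
Route from 9: right 3 to 12, up 1 to 8, left 1 to 7 — 5 moves in all.
Check: order respected (11 at step 2, 12 at step 3); 5 moves as required.

9 10 11 12 8 7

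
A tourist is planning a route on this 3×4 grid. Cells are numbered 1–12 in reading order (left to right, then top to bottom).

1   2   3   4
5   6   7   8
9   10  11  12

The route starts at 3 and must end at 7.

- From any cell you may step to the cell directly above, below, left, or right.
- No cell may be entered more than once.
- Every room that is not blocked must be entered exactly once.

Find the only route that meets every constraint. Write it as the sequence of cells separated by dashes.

Need to visit all 12 open cells exactly once, starting at 3 and ending at 7.
Cell 4 has only two open neighbours (8 and 3), so the path must pass straight through it: one of those is the cell it's entered from and the other is where it exits.
Route from 3: right 1 to 4, down 2 to 12, left 3 to 9, up 2 to 1, right 1 to 2, down 1 to 6, right 1 to 7 — 11 moves in all.
Check: all 12 open cells covered.

3 - 4 - 8 - 12 - 11 - 10 - 9 - 5 - 1 - 2 - 6 - 7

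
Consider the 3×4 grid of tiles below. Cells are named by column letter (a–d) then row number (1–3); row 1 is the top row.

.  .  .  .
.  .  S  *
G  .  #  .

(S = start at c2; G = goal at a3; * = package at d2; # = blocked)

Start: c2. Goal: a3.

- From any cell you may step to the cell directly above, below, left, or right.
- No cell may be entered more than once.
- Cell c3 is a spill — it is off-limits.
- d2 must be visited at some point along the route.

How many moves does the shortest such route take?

Any route passes through d2 somewhere between c2 and a3. Summing Manhattan distances along the two legs (c2 → d2 → a3) gives a lower bound of 1 + 4 = 5 moves.
The shortest route satisfying every rule uses 7 moves: c2 → d2 → d1 → c1 → b1 → b2 → b3 → a3.
The no-revisit rule (legs can't share cells) pushes the minimum above the 5-move bound; an exhaustive check rules out every length from 5 to 6, leaving 7 as the minimum.

7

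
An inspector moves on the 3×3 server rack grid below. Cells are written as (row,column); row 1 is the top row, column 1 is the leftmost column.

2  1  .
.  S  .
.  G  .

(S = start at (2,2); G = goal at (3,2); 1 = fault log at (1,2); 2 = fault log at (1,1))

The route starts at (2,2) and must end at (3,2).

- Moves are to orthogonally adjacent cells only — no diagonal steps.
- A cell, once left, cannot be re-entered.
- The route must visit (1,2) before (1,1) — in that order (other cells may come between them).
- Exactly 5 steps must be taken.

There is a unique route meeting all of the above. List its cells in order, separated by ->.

(2,2) -> (1,2) -> (1,1) -> (2,1) -> (3,1) -> (3,2)

The waypoints must appear in the order (1,2), (1,1), with no cell reused.
Route from (2,2): up to (1,2), left to (1,1), 2× down (reaching (3,1)), right to (3,2) — 5 moves in all.
Check: order respected (1 at step 1, 2 at step 2); 5 moves as required.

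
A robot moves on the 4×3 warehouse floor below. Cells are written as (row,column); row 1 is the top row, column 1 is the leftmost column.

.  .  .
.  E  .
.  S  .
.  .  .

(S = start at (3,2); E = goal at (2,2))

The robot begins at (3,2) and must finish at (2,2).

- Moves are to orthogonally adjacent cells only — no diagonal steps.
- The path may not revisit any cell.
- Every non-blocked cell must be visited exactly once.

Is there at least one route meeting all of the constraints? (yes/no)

yes

One route that works: (3,2) → (3,1) → (4,1) → (4,2) → (4,3) → (3,3) → (2,3) → (1,3) → (1,2) → (1,1) → (2,1) → (2,2).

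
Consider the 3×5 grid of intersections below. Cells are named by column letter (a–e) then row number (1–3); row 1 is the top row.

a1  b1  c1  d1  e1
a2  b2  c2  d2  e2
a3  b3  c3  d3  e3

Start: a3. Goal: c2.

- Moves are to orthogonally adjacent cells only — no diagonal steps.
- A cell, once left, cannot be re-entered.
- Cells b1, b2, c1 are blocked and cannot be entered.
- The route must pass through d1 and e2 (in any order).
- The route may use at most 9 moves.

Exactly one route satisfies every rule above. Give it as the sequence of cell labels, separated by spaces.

The 9-move cap with required stops at d1, e2 leaves no slack for detours.
Route from a3: right 4 to e3, up 2 to e1, left 1 to d1, down 1 to d2, left 1 to c2 — 9 moves in all.
Check: all required cells visited; 9 ≤ 9 moves.

a3 b3 c3 d3 e3 e2 e1 d1 d2 c2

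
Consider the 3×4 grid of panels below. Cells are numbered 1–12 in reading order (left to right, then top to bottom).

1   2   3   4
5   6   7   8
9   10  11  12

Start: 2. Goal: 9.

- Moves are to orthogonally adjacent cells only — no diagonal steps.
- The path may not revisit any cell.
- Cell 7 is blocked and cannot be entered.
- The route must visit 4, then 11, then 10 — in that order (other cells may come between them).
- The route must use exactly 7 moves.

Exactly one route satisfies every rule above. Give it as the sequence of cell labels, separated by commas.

The waypoints must appear in the order 4, 11, 10, with no cell reused.
Route from 2: right 2 to 4, down 2 to 12, left 3 to 9 — 7 moves in all.
Check: order respected (4 at step 2, 11 at step 5, 10 at step 6); 7 moves as required.

2, 3, 4, 8, 12, 11, 10, 9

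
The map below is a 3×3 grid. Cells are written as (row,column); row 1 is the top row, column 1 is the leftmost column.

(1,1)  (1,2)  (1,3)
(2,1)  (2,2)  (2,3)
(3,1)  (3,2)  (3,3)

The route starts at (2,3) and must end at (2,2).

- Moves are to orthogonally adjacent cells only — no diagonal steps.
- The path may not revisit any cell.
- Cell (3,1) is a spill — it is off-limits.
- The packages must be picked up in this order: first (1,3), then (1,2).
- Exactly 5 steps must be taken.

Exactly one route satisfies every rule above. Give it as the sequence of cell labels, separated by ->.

(2,3) -> (1,3) -> (1,2) -> (1,1) -> (2,1) -> (2,2)

The waypoints must appear in the order (1,3), (1,2), with no cell reused.
Route from (2,3): up 1 to (1,3), left 2 to (1,1), down 1 to (2,1), right 1 to (2,2) — 5 moves in all.
Check: order respected ((1,3) at step 1, (1,2) at step 2); 5 moves as required.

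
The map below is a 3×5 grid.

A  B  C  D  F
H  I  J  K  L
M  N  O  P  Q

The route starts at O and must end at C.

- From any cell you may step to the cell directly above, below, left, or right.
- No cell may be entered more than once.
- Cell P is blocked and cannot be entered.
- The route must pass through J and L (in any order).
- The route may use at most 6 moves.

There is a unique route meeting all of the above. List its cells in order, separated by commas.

O, J, K, L, F, D, C

Any route must reach J and L and still end at C within 6 moves, so the order of the required stops is forced.
Route from O: up 1 to J, right 2 to L, up 1 to F, left 2 to C — 6 moves in all.
Check: all required cells visited; 6 ≤ 6 moves.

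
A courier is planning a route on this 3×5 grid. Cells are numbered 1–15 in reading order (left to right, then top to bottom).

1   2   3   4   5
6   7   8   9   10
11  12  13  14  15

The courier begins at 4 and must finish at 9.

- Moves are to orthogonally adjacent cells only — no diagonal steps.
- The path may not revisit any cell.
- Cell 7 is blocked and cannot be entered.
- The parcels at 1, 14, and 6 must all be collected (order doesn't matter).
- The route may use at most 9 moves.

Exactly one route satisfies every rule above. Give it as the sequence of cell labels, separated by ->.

4 -> 3 -> 2 -> 1 -> 6 -> 11 -> 12 -> 13 -> 14 -> 9

The budget equals the shortest possible length, so every move has to be on a shortest route through the required cells.
Route from 4: 3× left (reaching 1), 2× down (reaching 11), 3× right (reaching 14), up to 9 — 9 moves in all.
Check: all required cells visited; 9 ≤ 9 moves.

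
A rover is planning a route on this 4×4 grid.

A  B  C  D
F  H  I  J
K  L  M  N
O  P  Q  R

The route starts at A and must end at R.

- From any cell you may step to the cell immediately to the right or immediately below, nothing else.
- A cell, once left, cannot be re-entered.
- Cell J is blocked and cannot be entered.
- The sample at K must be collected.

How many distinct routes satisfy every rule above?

4

A right/down-only route from A to R makes exactly 3 down-moves and 3 right-moves in some order.
With no other constraints that would be C(6,3) = 20 routes.
Split at K and multiply the segment counts (each segment already excludes blocked cells): A→K: 1; K→R: 4; product = 4.
That gives 4 routes.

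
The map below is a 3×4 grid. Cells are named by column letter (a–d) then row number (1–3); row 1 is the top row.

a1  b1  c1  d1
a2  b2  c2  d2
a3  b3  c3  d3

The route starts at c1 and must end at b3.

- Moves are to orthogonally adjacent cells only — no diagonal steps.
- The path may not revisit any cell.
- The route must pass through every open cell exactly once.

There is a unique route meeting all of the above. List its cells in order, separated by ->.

Need to visit all 12 open cells exactly once, starting at c1 and ending at b3.
Cell a3 has only two open neighbours (a2 and b3), so the path must pass straight through it: one of those is the cell it's entered from and the other is where it exits.
Route from c1: right 1 to d1, down 2 to d3, left 1 to c3, up 1 to c2, left 1 to b2, up 1 to b1, left 1 to a1, down 2 to a3, right 1 to b3 — 11 moves in all.
Check: all 12 open cells covered.

c1 -> d1 -> d2 -> d3 -> c3 -> c2 -> b2 -> b1 -> a1 -> a2 -> a3 -> b3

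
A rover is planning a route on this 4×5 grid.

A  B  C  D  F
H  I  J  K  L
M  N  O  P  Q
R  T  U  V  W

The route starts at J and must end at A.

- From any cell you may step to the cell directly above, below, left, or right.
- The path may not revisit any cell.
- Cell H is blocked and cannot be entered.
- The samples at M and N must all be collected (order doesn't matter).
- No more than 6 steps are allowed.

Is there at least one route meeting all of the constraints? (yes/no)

Even ignoring the no-revisit rule, getting from J to A, taking the cheapest ordering J → M → N → A needs at least 3 + 1 + 3 = 7 moves (Manhattan distance per leg), which exceeds the 6-move limit.

no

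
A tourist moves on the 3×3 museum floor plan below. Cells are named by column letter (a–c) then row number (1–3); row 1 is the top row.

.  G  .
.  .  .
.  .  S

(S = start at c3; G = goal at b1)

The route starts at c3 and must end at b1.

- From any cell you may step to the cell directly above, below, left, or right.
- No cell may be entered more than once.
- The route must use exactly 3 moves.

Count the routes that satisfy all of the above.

Need simple routes of exactly 3 moves from c3 to b1 (Manhattan distance 3, so 0 moves are spent on a detour and 0 undoing it).
Enumerating: c3 c2 c1 b1 | c3 c2 b2 b1 | c3 b3 b2 b1.
That gives 3 routes.

3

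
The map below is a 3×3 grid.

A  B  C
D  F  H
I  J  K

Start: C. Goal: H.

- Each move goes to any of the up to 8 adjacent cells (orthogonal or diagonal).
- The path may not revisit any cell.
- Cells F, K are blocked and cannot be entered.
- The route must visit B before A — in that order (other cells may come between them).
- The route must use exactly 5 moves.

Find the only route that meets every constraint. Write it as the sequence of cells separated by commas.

The waypoints must appear in the order B, A, with no cell reused.
Route from C: left 2 to A, down 1 to D, down-right 1 to J, up-right 1 to H — 5 moves in all.
Check: order respected (B at step 1, A at step 2); 5 moves as required.

C, B, A, D, J, H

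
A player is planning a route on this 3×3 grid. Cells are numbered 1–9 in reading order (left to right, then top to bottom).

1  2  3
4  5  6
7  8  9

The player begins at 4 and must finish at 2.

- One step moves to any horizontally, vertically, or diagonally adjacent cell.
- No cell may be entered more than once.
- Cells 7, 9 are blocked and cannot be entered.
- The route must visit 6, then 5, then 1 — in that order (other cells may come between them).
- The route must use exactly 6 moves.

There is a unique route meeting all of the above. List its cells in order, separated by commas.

4, 8, 6, 3, 5, 1, 2

The waypoints must appear in the order 6, 5, 1, with no cell reused.
Route from 4: down-right to 8, up-right to 6, up to 3, down-left to 5, up-left to 1, right to 2 — 6 moves in all.
Check: order respected (6 at step 2, 5 at step 4, 1 at step 5); 6 moves as required.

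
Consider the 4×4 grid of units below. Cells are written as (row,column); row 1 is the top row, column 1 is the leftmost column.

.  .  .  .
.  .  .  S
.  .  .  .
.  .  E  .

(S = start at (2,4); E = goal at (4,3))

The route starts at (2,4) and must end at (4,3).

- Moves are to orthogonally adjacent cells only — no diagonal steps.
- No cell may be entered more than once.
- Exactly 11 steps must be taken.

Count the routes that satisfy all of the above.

35

Need simple routes of exactly 11 moves from (2,4) to (4,3) (Manhattan distance 3, so 4 moves are spent on a detour and 4 undoing it).
Branch systematically from the start, pruning whenever the remaining move budget drops below the Manhattan distance to (4,3) or differs from it in parity. Grouping the completions by first move — via (1,4): 16; via (3,4): 9; via (2,3): 10 — and summing: 16 + 9 + 10 = 35.
That gives 35 routes.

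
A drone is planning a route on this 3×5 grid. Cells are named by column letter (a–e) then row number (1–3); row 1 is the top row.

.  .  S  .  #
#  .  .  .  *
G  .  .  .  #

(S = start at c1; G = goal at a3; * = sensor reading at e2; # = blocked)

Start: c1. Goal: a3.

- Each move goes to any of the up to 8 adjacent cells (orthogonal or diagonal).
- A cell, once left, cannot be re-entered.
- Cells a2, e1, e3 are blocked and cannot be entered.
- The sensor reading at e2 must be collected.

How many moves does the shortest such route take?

Any route passes through e2 somewhere between c1 and a3. Summing Chebyshev distances along the two legs (c1 → e2 → a3) gives a lower bound of 2 + 4 = 6 moves.
A route of 6 moves achieves this: c1 → d1 → e2 → d2 → c2 → b2 → a3.
Since 6 matches the lower bound, it is optimal.

6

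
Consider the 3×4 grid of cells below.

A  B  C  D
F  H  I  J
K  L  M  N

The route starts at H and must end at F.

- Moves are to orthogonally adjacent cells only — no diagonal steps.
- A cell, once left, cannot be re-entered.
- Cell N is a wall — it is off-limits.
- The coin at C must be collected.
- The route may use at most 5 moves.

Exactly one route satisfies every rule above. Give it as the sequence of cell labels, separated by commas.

The 5-move cap with required stops at C leaves no slack for detours.
Route from H: right to I, up to C, 2× left (reaching A), down to F — 5 moves in all.
Check: all required cells visited; 5 ≤ 5 moves.

H, I, C, B, A, F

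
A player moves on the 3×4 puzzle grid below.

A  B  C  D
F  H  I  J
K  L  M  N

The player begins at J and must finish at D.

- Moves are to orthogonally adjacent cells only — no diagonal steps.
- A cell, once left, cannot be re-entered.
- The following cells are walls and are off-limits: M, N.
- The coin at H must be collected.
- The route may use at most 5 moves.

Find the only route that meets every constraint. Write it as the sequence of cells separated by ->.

J -> I -> H -> B -> C -> D

The budget equals the shortest possible length, so every move has to be on a shortest route through the required cells.
Route from J: 2× left (reaching H), up to B, 2× right (reaching D) — 5 moves in all.
Check: all required cells visited; 5 ≤ 5 moves.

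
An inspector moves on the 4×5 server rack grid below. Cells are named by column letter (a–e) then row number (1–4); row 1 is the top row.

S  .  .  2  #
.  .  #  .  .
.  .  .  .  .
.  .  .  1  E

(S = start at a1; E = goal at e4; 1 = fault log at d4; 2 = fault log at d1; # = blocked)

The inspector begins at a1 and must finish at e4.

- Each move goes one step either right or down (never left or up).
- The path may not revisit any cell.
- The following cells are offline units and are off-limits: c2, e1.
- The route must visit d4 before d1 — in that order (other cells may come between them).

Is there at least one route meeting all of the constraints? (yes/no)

d1 lies above d4, so going from d4 to d1 would need an upward move — but moves only go right/down, so d4 cannot be visited before d1.

no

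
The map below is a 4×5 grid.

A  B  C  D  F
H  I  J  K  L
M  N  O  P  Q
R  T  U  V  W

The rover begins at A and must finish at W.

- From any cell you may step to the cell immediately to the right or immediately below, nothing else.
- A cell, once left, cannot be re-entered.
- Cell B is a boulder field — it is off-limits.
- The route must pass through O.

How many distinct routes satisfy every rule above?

A right/down-only route from A to W makes exactly 3 down-moves and 4 right-moves in some order.
With no other constraints that would be C(7,3) = 35 routes.
Split at O and multiply the segment counts (each segment already excludes blocked cells): A→O: 3; O→W: 3; product = 9.
That gives 9 routes.

9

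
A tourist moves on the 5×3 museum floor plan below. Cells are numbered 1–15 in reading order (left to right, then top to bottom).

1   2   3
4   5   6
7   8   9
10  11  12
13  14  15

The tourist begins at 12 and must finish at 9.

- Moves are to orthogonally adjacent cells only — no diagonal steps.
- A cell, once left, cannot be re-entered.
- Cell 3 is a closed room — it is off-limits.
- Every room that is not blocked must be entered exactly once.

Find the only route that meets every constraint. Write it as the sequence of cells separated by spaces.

12 15 14 13 10 11 8 7 4 1 2 5 6 9

Need to visit all 14 open cells exactly once, starting at 12 and ending at 9.
Route from 12: down 1 to 15, left 2 to 13, up 1 to 10, right 1 to 11, up 1 to 8, left 1 to 7, up 2 to 1, right 1 to 2, down 1 to 5, right 1 to 6, down 1 to 9 — 13 moves in all.
Check: all 14 open cells covered.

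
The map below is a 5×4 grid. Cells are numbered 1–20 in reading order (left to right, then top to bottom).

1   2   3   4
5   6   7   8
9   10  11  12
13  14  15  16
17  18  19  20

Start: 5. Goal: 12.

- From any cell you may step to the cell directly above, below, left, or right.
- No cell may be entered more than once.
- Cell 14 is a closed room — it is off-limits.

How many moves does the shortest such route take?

The Manhattan distance from 5 to 12 is |2−3| + |1−4| = 4, so at least 4 moves are needed.
A route of 4 moves achieves this: 5 → 9 → 10 → 11 → 12.
Since 4 matches the lower bound, it is optimal.

4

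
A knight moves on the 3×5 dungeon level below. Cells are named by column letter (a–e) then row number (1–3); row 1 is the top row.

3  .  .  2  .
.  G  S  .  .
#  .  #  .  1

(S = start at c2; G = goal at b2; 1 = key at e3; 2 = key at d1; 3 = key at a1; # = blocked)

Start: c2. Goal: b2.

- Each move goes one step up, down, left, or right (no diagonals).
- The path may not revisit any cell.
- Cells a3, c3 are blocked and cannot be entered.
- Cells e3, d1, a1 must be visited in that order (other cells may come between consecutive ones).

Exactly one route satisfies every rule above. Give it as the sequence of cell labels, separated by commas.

c2, d2, d3, e3, e2, e1, d1, c1, b1, a1, a2, b2

The waypoints must appear in the order e3, d1, a1, with no cell reused.
Route from c2: right to d2, down to d3, right to e3, 2× up (reaching e1), 4× left (reaching a1), down to a2, right to b2 — 11 moves in all.
Check: order respected (1 at step 3, 2 at step 6, 3 at step 9).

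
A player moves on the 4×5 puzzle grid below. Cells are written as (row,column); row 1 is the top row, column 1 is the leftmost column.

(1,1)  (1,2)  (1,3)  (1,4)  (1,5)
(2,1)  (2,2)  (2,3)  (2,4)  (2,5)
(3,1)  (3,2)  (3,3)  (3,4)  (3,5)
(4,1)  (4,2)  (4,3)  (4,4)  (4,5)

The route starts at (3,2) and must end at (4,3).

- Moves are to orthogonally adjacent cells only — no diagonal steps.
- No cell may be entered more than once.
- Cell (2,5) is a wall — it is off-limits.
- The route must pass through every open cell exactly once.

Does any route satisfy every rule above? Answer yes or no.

no

Cell (1,5) has only one open neighbour but is neither the start nor the goal, so a Hamiltonian route would have to both enter and leave it through the same neighbour — impossible without revisiting.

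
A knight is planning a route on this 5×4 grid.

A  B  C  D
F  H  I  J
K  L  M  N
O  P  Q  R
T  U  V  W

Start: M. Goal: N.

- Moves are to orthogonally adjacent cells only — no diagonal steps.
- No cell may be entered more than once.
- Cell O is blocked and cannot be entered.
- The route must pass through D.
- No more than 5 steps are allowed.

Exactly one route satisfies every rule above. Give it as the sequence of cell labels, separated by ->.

The budget equals the shortest possible length, so every move has to be on a shortest route through the required cells.
Route from M: up 2 to C, right 1 to D, down 2 to N — 5 moves in all.
Check: all required cells visited; 5 ≤ 5 moves.

M -> I -> C -> D -> J -> N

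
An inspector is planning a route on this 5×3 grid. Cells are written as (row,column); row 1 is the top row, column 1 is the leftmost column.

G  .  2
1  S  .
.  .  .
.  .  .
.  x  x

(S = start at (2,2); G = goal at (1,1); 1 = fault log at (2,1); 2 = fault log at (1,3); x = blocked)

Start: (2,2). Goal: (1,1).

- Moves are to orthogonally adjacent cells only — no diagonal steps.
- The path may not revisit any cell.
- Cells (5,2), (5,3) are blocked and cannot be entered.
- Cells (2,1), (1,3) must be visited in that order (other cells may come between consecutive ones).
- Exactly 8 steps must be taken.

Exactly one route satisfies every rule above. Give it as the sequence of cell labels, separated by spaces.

The waypoints must appear in the order (2,1), (1,3), with no cell reused.
Route from (2,2): left to (2,1), down to (3,1), 2× right (reaching (3,3)), 2× up (reaching (1,3)), 2× left (reaching (1,1)) — 8 moves in all.
Check: order respected (1 at step 1, 2 at step 6); 8 moves as required.

(2,2) (2,1) (3,1) (3,2) (3,3) (2,3) (1,3) (1,2) (1,1)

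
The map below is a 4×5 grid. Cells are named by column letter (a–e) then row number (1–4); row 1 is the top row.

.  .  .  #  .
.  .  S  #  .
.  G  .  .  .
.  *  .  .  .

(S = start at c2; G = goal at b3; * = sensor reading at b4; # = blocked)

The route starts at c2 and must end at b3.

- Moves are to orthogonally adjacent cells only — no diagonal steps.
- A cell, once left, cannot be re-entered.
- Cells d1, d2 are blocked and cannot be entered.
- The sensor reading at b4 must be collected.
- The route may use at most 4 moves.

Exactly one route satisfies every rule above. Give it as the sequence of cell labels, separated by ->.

The budget equals the shortest possible length, so every move has to be on a shortest route through the required cells.
Route from c2: 2× down (reaching c4), left to b4, up to b3 — 4 moves in all.
Check: all required cells visited; 4 ≤ 4 moves.

c2 -> c3 -> c4 -> b4 -> b3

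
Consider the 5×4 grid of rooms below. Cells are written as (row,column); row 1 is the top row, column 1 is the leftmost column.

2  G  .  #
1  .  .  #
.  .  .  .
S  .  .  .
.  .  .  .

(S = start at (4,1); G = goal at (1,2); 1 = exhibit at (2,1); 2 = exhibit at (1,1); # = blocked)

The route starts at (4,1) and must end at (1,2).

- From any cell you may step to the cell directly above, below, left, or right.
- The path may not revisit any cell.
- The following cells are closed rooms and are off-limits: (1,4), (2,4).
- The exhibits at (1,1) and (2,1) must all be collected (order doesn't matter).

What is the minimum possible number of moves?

Any route passes through (1,1) and (2,1) in some order between (4,1) and (1,2). Summing Manhattan distances along each leg and taking the cheapest ordering ((4,1) → (2,1) → (1,1) → (1,2)) gives a lower bound of 2 + 1 + 1 = 4 moves.
A route of 4 moves achieves this: (4,1) → (3,1) → (2,1) → (1,1) → (1,2).
Since 4 matches the lower bound, it is optimal.

4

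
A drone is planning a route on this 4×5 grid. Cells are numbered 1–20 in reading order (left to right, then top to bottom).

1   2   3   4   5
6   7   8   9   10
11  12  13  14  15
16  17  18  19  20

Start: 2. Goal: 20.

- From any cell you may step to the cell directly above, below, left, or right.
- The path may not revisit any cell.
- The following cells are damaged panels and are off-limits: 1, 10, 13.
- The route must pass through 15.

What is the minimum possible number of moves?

Any route passes through 15 somewhere between 2 and 20. Summing Manhattan distances along the two legs (2 → 15 → 20) gives a lower bound of 5 + 1 = 6 moves.
A route of 6 moves achieves this: 2 → 7 → 8 → 9 → 14 → 15 → 20.
Since 6 matches the lower bound, it is optimal.

6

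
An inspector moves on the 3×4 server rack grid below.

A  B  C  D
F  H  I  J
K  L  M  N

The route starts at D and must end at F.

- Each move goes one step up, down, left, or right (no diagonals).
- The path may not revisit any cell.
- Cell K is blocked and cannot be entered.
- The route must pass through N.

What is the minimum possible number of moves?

6

Any route passes through N somewhere between D and F. Summing Manhattan distances along the two legs (D → N → F) gives a lower bound of 2 + 4 = 6 moves.
A route of 6 moves achieves this: D → J → N → M → I → H → F.
Since 6 matches the lower bound, it is optimal.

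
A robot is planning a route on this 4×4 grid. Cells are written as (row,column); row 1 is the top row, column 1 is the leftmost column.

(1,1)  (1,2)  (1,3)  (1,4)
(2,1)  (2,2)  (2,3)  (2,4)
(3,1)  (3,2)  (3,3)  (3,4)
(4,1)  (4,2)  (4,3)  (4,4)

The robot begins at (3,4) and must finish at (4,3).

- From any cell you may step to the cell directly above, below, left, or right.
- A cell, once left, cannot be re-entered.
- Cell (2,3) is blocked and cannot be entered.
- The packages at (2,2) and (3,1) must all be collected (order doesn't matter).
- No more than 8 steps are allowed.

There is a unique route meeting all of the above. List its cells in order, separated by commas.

(3,4), (3,3), (3,2), (2,2), (2,1), (3,1), (4,1), (4,2), (4,3)

The budget equals the shortest possible length, so every move has to be on a shortest route through the required cells.
Route from (3,4): 2× left (reaching (3,2)), up to (2,2), left to (2,1), 2× down (reaching (4,1)), 2× right (reaching (4,3)) — 8 moves in all.
Check: all required cells visited; 8 ≤ 8 moves.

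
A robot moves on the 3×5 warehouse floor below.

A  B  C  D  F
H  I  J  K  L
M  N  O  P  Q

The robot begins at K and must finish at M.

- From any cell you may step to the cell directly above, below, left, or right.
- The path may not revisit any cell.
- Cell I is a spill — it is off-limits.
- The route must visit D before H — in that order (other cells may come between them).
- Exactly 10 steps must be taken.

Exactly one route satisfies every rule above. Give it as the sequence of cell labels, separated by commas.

K, P, Q, L, F, D, C, B, A, H, M

The waypoints must appear in the order D, H, with no cell reused.
Route from K: down 1 to P, right 1 to Q, up 2 to F, left 4 to A, down 2 to M — 10 moves in all.
Check: order respected (D at step 5, H at step 9); 10 moves as required.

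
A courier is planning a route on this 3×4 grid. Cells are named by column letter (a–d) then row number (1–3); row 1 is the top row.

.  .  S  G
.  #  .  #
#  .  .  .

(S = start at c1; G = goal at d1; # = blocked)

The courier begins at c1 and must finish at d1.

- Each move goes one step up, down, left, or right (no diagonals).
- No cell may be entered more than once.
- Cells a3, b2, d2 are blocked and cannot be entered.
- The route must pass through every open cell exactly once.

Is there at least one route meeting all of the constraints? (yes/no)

Cell a2 has only one open neighbour but is neither the start nor the goal, so a Hamiltonian route would have to both enter and leave it through the same neighbour — impossible without revisiting.

no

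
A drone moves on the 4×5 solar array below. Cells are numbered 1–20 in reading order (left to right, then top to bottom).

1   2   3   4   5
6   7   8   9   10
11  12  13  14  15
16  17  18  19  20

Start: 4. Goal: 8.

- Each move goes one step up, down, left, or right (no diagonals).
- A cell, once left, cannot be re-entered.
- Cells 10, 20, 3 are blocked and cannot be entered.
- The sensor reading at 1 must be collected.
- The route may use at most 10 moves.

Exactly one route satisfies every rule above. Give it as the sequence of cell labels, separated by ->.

The 10-move cap with required stops at 1 leaves no slack for detours.
Route from 4: 2× down (reaching 14), 3× left (reaching 11), 2× up (reaching 1), right to 2, down to 7, right to 8 — 10 moves in all.
Check: all required cells visited; 10 ≤ 10 moves.

4 -> 9 -> 14 -> 13 -> 12 -> 11 -> 6 -> 1 -> 2 -> 7 -> 8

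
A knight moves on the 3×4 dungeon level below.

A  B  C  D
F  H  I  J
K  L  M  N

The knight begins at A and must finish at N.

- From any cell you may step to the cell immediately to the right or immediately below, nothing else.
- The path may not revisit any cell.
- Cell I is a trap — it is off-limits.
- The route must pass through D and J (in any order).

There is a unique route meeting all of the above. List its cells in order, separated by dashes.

A - B - C - D - J - N

Moves only go right or down, so the column and row indices never decrease.
Route from A: 3× right (reaching D), 2× down (reaching N) — 5 moves in all.
Check: all required cells visited.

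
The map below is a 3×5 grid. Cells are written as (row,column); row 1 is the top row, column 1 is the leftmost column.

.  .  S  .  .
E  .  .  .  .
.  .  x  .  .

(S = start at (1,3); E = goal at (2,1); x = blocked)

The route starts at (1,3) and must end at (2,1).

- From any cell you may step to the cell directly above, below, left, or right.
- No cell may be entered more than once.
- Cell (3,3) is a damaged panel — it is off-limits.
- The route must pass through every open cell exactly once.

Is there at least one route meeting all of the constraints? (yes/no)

no

Exhausting the options from (1,3), every branch either dead-ends against blocked cells, would have to re-enter a cell already used, or reaches the goal with a constraint still unmet.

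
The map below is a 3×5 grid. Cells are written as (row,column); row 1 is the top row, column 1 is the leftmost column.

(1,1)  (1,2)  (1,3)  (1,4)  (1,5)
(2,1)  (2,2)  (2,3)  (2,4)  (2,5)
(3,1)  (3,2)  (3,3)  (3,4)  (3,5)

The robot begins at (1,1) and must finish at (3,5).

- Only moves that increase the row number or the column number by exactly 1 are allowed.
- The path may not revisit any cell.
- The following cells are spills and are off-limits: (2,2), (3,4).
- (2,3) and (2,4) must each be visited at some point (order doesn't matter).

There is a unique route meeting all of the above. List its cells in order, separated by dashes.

Moves only go right or down, so the column and row indices never decrease.
Route from (1,1): right 2 to (1,3), down 1 to (2,3), right 2 to (2,5), down 1 to (3,5) — 6 moves in all.
Check: all required cells visited.

(1,1) - (1,2) - (1,3) - (2,3) - (2,4) - (2,5) - (3,5)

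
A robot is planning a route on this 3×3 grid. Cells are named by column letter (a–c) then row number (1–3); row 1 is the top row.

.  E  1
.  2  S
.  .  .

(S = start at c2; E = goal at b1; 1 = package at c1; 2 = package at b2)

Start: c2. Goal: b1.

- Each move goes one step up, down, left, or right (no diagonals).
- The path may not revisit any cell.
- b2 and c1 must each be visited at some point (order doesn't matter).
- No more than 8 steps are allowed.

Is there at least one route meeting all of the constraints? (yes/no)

no

Exhausting the options from c2, every branch either would have to re-enter a cell already used, runs past the 8-move limit, or reaches the goal with a constraint still unmet.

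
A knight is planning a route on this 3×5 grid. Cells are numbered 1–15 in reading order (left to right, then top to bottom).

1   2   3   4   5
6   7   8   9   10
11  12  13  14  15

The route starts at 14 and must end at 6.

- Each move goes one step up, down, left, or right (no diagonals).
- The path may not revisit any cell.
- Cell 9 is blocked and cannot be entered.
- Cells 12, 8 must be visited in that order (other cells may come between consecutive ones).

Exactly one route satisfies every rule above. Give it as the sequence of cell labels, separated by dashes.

14 - 13 - 12 - 7 - 8 - 3 - 2 - 1 - 6

The waypoints must appear in the order 12, 8, with no cell reused.
Route from 14: 2× left (reaching 12), up to 7, right to 8, up to 3, 2× left (reaching 1), down to 6 — 8 moves in all.
Check: order respected (12 at step 2, 8 at step 4).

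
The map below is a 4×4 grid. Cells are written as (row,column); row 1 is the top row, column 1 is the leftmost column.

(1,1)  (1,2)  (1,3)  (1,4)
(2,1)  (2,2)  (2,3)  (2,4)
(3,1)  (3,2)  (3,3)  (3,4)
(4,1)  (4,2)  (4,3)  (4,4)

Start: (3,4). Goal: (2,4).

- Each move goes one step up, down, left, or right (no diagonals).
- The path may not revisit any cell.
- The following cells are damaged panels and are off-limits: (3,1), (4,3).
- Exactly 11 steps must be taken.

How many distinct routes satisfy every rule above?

0

Need simple routes of exactly 11 moves from (3,4) to (2,4) (Manhattan distance 1, so 5 moves are spent on a detour and 5 undoing it).
No route satisfies every constraint, so the count is 0.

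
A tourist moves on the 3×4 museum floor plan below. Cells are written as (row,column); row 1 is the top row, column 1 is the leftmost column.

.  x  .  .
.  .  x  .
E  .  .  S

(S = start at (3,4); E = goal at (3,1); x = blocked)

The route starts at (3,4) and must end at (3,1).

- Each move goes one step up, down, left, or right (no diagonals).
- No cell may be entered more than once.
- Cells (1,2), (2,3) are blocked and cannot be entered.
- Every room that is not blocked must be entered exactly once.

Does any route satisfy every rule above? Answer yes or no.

no

Cell (1,1) has only one open neighbour but is neither the start nor the goal, so a Hamiltonian route would have to both enter and leave it through the same neighbour — impossible without revisiting.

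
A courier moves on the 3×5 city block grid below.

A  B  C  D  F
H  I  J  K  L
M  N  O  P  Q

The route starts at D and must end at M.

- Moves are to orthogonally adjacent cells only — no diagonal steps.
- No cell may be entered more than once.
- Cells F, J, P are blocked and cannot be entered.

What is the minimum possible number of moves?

The Manhattan distance from D to M is |1−3| + |4−1| = 5, so at least 5 moves are needed.
A route of 5 moves achieves this: D → C → B → I → N → M.
Since 5 matches the lower bound, it is optimal.

5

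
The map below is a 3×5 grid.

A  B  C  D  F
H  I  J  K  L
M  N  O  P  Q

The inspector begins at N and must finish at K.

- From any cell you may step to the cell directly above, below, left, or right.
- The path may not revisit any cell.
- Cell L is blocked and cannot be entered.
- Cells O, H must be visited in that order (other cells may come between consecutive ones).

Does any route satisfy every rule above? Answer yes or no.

yes

One route that works: N → O → J → I → H → A → B → C → D → K.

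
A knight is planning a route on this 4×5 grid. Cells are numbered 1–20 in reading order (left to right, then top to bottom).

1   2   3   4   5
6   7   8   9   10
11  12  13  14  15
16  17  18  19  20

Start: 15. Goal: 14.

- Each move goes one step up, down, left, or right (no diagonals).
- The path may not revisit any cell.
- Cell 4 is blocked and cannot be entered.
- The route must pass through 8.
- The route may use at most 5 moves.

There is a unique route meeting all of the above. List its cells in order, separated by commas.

15, 10, 9, 8, 13, 14

Any route must reach 8 and still end at 14 within 5 moves, so the order of the required stops is forced.
Route from 15: up to 10, 2× left (reaching 8), down to 13, right to 14 — 5 moves in all.
Check: all required cells visited; 5 ≤ 5 moves.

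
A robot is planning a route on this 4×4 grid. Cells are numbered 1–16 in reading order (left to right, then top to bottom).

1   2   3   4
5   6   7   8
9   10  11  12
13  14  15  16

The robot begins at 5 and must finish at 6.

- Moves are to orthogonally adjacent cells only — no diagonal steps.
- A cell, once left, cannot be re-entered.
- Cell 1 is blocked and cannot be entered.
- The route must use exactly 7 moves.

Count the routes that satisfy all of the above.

6

Need simple routes of exactly 7 moves from 5 to 6 (Manhattan distance 1, so 3 moves are spent on a detour and 3 undoing it).
Enumerating: 5 9 13 14 10 11 7 6 | 5 9 13 14 15 11 7 6 | 5 9 13 14 15 11 10 6 | 5 9 10 14 15 11 7 6 | 5 9 10 11 7 3 2 6 | 5 9 10 11 12 8 7 6.
That gives 6 routes.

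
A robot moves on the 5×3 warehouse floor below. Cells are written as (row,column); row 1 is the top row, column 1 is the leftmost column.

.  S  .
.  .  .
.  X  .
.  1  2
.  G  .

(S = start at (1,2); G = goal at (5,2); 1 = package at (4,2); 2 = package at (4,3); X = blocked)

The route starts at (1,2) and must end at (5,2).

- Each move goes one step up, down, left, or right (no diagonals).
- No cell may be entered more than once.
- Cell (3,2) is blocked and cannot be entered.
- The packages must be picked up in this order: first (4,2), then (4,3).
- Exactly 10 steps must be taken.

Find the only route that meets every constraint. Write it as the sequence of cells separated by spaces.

(1,2) (1,3) (2,3) (2,2) (2,1) (3,1) (4,1) (4,2) (4,3) (5,3) (5,2)

The waypoints must appear in the order (4,2), (4,3), with no cell reused.
Route from (1,2): right 1 to (1,3), down 1 to (2,3), left 2 to (2,1), down 2 to (4,1), right 2 to (4,3), down 1 to (5,3), left 1 to (5,2) — 10 moves in all.
Check: order respected (1 at step 7, 2 at step 8); 10 moves as required.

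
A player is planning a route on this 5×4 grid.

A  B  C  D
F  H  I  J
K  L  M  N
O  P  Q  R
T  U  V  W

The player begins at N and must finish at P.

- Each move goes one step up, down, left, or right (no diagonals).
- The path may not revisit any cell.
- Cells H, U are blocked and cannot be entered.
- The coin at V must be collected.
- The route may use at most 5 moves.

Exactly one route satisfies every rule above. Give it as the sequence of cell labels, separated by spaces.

The budget equals the shortest possible length, so every move has to be on a shortest route through the required cells.
Route from N: down 2 to W, left 1 to V, up 1 to Q, left 1 to P — 5 moves in all.
Check: all required cells visited; 5 ≤ 5 moves.

N R W V Q P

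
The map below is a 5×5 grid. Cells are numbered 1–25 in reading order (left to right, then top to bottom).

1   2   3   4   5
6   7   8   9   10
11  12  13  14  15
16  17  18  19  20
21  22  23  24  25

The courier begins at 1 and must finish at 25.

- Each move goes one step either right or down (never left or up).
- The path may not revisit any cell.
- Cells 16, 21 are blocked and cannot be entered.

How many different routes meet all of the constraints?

A right/down-only route from 1 to 25 makes exactly 4 down-moves and 4 right-moves in some order.
With no other constraints that would be C(8,4) = 70 routes.
Subtract routes through each blocked cell (inclusion–exclusion for overlaps): − through 16: 5 − through 21: 1 + through 16&21: 1 → 65.
That gives 65 routes.

65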